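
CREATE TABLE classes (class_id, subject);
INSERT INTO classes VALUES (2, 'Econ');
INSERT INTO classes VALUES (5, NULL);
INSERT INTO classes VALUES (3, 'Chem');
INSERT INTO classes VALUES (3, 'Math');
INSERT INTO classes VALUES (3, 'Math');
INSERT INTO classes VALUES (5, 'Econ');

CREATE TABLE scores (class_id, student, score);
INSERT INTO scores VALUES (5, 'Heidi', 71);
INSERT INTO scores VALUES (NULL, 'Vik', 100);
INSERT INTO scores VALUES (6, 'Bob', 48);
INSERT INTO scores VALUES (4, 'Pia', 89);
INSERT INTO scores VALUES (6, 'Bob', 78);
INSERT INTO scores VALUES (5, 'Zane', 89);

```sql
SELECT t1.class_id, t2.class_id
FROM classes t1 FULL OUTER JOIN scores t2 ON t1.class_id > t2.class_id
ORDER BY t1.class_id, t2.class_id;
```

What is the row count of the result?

11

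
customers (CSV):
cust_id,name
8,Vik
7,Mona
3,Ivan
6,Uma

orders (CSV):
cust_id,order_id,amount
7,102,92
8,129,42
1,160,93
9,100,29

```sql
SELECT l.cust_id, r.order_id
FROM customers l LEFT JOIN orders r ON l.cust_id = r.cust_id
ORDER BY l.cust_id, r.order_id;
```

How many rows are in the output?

LEFT JOIN keeps every row from `customers`; unmatched rows get NULL for `orders`'s columns.
Matching on l.cust_id = r.cust_id.
- l[0] cust_id=8 → 1 match(es) in r → 1 row(s).
- l[1] cust_id=7 → 1 match(es) in r → 1 row(s).
- l[2] cust_id=3 → no match; kept with NULLs on the r side.
- l[3] cust_id=6 → no match; kept with NULLs on the r side.
Total: 2 matched + 2 padded = 4 rows.

4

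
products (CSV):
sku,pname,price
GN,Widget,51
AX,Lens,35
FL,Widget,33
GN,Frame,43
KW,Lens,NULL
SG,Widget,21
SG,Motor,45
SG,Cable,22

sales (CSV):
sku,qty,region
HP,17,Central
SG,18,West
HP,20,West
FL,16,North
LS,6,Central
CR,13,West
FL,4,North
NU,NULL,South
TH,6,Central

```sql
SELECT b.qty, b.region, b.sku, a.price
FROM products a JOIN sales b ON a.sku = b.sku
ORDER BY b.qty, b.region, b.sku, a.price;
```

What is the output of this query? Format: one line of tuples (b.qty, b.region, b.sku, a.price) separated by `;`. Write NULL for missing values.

(4, North, FL, 33); (16, North, FL, 33); (18, West, SG, 21); (18, West, SG, 22); (18, West, SG, 45)

INNER JOIN keeps only pairs where the ON condition holds.
Matching on a.sku = b.sku.
- a (sku=GN) has no partner → excluded.
- a (sku=AX) has no partner → excluded.
- a (sku=FL) pairs with 2 row(s) of b.
- a (sku=GN) has no partner → excluded.
- a (sku=KW) has no partner → excluded.
- a (sku=SG) pairs with 1 row(s) of b.
- a (sku=SG) pairs with 1 row(s) of b.
- a (sku=SG) pairs with 1 row(s) of b.
After projecting and ordering:
b.qty | b.region | b.sku | a.price
4 | North | FL | 33
16 | North | FL | 33
18 | West | SG | 21
18 | West | SG | 22
18 | West | SG | 45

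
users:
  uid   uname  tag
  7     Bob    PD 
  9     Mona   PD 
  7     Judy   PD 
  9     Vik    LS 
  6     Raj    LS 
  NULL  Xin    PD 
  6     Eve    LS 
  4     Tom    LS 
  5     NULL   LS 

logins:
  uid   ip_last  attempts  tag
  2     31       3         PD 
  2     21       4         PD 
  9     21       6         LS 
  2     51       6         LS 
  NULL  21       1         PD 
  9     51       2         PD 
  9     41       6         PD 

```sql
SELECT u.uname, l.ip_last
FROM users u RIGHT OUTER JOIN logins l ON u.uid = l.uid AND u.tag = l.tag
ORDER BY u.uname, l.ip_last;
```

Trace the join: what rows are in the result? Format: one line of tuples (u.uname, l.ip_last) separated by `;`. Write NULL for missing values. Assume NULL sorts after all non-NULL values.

RIGHT JOIN keeps every row from `logins`; unmatched rows get NULL for `users`'s columns.
Matching on u.uid = l.uid AND u.tag = l.tag. A NULL in a compared column never satisfies the condition.
- u (uid=7, tag=PD) has no partner in l.
- u (uid=9, tag=PD) pairs with 2 row(s) of l.
- u (uid=7, tag=PD) has no partner in l.
- u (uid=9, tag=LS) pairs with 1 row(s) of l.
- u (uid=6, tag=LS) has no partner in l.
- u (uid=NULL, tag=PD) has no partner in l.
- u (uid=6, tag=LS) has no partner in l.
- u (uid=4, tag=LS) has no partner in l.
- u (uid=5, tag=LS) has no partner in l.
- 4 row(s) from l found no u partner → padded with NULL.
After projecting and ordering:
u.uname | l.ip_last
Mona | 41
Mona | 51
Vik | 21
NULL | 21
NULL | 21
NULL | 31
NULL | 51

(Mona, 41); (Mona, 51); (Vik, 21); (NULL, 21); (NULL, 21); (NULL, 31); (NULL, 51)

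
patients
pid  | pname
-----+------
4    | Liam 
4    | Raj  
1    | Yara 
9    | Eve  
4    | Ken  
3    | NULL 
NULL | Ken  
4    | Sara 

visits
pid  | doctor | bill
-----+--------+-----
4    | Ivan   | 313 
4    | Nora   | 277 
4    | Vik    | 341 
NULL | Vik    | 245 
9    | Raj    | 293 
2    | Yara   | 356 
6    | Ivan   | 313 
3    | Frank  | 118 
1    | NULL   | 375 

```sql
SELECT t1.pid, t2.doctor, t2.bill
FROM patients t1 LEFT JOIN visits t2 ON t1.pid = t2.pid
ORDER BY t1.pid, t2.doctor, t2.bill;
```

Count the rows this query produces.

LEFT JOIN keeps every row from `patients`; unmatched rows get NULL for `visits`'s columns.
Matching on t1.pid = t2.pid. A NULL in a compared column never satisfies the condition.
- t1 (pid=4) pairs with 3 row(s) of t2.
- t1 (pid=4) pairs with 3 row(s) of t2.
- t1 (pid=1) pairs with 1 row(s) of t2.
- t1 (pid=9) pairs with 1 row(s) of t2.
- t1 (pid=4) pairs with 3 row(s) of t2.
- t1 (pid=3) pairs with 1 row(s) of t2.
- t1 (pid=NULL) has no partner → padded with NULL.
- t1 (pid=4) pairs with 3 row(s) of t2.
Total: 15 matched + 1 padded = 16 rows.

16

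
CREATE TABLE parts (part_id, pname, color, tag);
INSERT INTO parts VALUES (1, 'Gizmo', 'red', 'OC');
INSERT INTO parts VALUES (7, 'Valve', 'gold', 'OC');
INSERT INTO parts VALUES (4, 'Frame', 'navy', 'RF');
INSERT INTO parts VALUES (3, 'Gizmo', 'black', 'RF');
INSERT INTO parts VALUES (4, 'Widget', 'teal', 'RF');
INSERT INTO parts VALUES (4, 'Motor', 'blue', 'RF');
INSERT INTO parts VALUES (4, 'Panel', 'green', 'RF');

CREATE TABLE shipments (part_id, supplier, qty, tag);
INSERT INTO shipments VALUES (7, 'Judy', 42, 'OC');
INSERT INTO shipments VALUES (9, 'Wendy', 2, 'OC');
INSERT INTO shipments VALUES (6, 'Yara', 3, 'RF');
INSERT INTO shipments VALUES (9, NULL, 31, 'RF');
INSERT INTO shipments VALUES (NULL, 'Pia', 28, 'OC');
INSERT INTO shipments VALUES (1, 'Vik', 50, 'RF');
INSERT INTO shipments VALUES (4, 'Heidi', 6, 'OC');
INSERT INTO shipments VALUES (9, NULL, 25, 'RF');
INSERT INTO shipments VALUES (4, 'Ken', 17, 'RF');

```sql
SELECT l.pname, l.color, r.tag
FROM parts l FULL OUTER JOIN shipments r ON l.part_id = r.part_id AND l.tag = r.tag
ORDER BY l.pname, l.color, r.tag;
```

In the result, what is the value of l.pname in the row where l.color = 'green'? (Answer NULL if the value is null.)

Panel

FULL OUTER JOIN keeps every row from both sides; unmatched rows get NULL for the other side's columns.
Matching on l.part_id = r.part_id AND l.tag = r.tag. A NULL in a compared column never satisfies the condition.
Matched pairs: 5; unmatched l rows kept: 2; unmatched r rows kept: 7.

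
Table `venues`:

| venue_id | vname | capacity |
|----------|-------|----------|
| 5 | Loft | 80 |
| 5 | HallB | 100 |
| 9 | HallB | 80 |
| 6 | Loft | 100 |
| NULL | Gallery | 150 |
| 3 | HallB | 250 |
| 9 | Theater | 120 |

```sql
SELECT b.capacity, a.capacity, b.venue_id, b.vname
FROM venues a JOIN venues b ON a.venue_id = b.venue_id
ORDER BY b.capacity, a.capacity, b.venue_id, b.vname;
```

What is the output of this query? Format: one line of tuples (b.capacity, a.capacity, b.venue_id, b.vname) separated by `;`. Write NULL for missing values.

INNER JOIN keeps only pairs where the ON condition holds.
Matching on a.venue_id = b.venue_id. A NULL in a compared column never satisfies the condition.
- a[0] venue_id=5 → 2 match(es) in b → 2 row(s).
- a[1] venue_id=5 → 2 match(es) in b → 2 row(s).
- a[2] venue_id=9 → 2 match(es) in b → 2 row(s).
- a[3] venue_id=6 → 1 match(es) in b → 1 row(s).
- a[4] venue_id=NULL → no match; dropped.
- a[5] venue_id=3 → 1 match(es) in b → 1 row(s).
- a[6] venue_id=9 → 2 match(es) in b → 2 row(s).
After projecting and ordering:
b.capacity | a.capacity | b.venue_id | b.vname
80 | 80 | 5 | Loft
80 | 80 | 9 | HallB
80 | 100 | 5 | Loft
80 | 120 | 9 | HallB
100 | 80 | 5 | HallB
100 | 100 | 5 | HallB
100 | 100 | 6 | Loft
120 | 80 | 9 | Theater
120 | 120 | 9 | Theater
250 | 250 | 3 | HallB

(80, 80, 5, Loft); (80, 80, 9, HallB); (80, 100, 5, Loft); (80, 120, 9, HallB); (100, 80, 5, HallB); (100, 100, 5, HallB); (100, 100, 6, Loft); (120, 80, 9, Theater); (120, 120, 9, Theater); (250, 250, 3, HallB)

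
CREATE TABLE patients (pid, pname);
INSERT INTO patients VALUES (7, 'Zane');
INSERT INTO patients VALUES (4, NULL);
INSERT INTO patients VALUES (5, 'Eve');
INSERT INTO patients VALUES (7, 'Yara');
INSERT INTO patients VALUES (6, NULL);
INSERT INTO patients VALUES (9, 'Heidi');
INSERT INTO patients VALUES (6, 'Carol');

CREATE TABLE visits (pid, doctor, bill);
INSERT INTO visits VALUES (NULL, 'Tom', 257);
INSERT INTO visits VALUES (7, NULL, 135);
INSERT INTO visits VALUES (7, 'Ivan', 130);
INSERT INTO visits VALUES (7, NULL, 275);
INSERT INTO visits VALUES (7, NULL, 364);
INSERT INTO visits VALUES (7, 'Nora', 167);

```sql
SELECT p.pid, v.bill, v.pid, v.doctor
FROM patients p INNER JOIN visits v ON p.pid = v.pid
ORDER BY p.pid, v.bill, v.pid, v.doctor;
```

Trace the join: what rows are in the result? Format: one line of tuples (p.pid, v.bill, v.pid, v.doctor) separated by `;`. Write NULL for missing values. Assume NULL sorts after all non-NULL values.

INNER JOIN keeps only pairs where the ON condition holds.
Matching on p.pid = v.pid. A NULL in a compared column never satisfies the condition.
- pid=7: 5 matching v row(s), so 5 row(s) emitted.
- pid=4: no matching v row, dropped.
- pid=5: no matching v row, dropped.
- pid=7: 5 matching v row(s), so 5 row(s) emitted.
- pid=6: no matching v row, dropped.
- pid=9: no matching v row, dropped.
- pid=6: no matching v row, dropped.
After projecting and ordering:
p.pid | v.bill | v.pid | v.doctor
7 | 130 | 7 | Ivan
7 | 130 | 7 | Ivan
7 | 135 | 7 | NULL
7 | 135 | 7 | NULL
7 | 167 | 7 | Nora
7 | 167 | 7 | Nora
7 | 275 | 7 | NULL
7 | 275 | 7 | NULL
7 | 364 | 7 | NULL
7 | 364 | 7 | NULL

(7, 130, 7, Ivan); (7, 130, 7, Ivan); (7, 135, 7, NULL); (7, 135, 7, NULL); (7, 167, 7, Nora); (7, 167, 7, Nora); (7, 275, 7, NULL); (7, 275, 7, NULL); (7, 364, 7, NULL); (7, 364, 7, NULL)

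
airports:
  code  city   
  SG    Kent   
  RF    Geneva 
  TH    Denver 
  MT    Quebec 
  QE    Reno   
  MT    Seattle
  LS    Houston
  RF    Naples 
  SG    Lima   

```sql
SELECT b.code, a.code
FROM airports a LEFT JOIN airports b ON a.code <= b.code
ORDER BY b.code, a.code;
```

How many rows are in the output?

LEFT JOIN keeps every row from `airports a`; unmatched rows get NULL for `airports b`'s columns.
Matching on a.code <= b.code.
- a (code=SG) pairs with 3 row(s) of b.
- a (code=RF) pairs with 5 row(s) of b.
- a (code=TH) pairs with 1 row(s) of b.
- a (code=MT) pairs with 8 row(s) of b.
- a (code=QE) pairs with 6 row(s) of b.
- a (code=MT) pairs with 8 row(s) of b.
- a (code=LS) pairs with 9 row(s) of b.
- a (code=RF) pairs with 5 row(s) of b.
- a (code=SG) pairs with 3 row(s) of b.
Total: 48 rows.

48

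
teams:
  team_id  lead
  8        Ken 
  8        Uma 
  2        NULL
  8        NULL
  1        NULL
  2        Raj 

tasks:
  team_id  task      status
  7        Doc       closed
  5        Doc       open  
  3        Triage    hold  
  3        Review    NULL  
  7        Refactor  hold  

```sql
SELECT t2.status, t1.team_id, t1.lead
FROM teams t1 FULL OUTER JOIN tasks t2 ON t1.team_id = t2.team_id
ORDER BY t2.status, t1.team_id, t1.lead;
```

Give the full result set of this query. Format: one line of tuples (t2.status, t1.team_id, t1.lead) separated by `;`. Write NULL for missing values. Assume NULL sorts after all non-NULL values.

FULL OUTER JOIN keeps every row from both sides; unmatched rows get NULL for the other side's columns.
Matching on t1.team_id = t2.team_id.
Matched pairs: 0; unmatched t1 rows kept: 6; unmatched t2 rows kept: 5.

(closed, NULL, NULL); (hold, NULL, NULL); (hold, NULL, NULL); (open, NULL, NULL); (NULL, 1, NULL); (NULL, 2, Raj); (NULL, 2, NULL); (NULL, 8, Ken); (NULL, 8, Uma); (NULL, 8, NULL); (NULL, NULL, NULL)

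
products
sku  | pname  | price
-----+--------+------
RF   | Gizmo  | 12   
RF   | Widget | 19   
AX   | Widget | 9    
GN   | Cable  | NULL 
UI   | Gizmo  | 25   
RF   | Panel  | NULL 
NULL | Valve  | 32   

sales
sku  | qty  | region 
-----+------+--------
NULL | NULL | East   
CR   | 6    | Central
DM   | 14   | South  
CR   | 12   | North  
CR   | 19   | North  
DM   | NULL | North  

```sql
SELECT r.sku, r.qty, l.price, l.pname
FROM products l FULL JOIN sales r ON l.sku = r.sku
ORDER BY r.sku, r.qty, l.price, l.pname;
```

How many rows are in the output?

13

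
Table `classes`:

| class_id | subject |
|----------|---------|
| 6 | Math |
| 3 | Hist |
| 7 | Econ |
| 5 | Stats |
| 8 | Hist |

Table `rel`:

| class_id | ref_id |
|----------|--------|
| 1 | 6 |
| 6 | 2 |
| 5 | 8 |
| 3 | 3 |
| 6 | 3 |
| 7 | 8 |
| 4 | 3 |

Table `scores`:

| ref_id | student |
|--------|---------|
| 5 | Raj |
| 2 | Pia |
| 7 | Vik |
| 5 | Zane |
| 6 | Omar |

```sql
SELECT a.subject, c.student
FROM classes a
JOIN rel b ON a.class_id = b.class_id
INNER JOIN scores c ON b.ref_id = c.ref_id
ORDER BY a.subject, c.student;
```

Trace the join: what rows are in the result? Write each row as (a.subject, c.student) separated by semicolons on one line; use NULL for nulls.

(Math, Pia)

Evaluate left to right. First `classes a INNER JOIN rel b` on class_id: 5 row(s).
Then INNER JOIN `scores c` on ref_id: keep only rows whose b.ref_id appears in c.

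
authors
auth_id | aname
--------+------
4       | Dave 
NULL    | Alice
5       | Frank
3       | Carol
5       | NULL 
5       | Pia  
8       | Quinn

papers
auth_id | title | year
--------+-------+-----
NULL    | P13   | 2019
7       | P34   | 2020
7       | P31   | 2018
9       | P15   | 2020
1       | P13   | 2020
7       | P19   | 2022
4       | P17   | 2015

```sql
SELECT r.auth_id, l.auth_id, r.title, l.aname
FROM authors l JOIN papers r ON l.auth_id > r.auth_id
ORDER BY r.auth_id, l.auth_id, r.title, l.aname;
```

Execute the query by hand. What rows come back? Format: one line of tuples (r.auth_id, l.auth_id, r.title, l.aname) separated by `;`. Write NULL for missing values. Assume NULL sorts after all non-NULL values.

(1, 3, P13, Carol); (1, 4, P13, Dave); (1, 5, P13, Frank); (1, 5, P13, Pia); (1, 5, P13, NULL); (1, 8, P13, Quinn); (4, 5, P17, Frank); (4, 5, P17, Pia); (4, 5, P17, NULL); (4, 8, P17, Quinn); (7, 8, P19, Quinn); (7, 8, P31, Quinn); (7, 8, P34, Quinn)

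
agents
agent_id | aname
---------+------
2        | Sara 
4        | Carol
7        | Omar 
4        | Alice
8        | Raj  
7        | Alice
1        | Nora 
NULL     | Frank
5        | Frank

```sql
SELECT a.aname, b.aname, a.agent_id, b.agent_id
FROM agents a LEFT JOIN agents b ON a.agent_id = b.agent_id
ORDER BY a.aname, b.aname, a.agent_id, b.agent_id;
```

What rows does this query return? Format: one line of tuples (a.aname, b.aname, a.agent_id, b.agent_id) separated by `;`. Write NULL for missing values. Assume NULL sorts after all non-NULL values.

LEFT JOIN keeps every row from `agents a`; unmatched rows get NULL for `agents b`'s columns.
Matching on a.agent_id = b.agent_id. A NULL in a compared column never satisfies the condition.
Matched pairs: 12; unmatched a rows kept: 1.

(Alice, Alice, 4, 4); (Alice, Alice, 7, 7); (Alice, Carol, 4, 4); (Alice, Omar, 7, 7); (Carol, Alice, 4, 4); (Carol, Carol, 4, 4); (Frank, Frank, 5, 5); (Frank, NULL, NULL, NULL); (Nora, Nora, 1, 1); (Omar, Alice, 7, 7); (Omar, Omar, 7, 7); (Raj, Raj, 8, 8); (Sara, Sara, 2, 2)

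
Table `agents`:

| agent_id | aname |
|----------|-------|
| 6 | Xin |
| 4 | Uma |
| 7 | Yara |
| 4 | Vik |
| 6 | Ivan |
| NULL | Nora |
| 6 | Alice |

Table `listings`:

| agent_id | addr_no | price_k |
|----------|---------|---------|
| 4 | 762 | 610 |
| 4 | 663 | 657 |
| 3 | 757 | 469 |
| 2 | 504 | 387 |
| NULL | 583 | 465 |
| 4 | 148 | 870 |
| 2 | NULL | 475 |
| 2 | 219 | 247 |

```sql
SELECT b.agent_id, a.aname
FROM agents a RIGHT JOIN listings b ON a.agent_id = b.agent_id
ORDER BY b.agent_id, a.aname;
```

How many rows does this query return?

11

RIGHT JOIN keeps every row from `listings`; unmatched rows get NULL for `agents`'s columns.
Matching on a.agent_id = b.agent_id. A NULL in a compared column never satisfies the condition.
Matched pairs: 6; unmatched b rows kept: 5.
Total: 6 matched + 5 padded = 11 rows.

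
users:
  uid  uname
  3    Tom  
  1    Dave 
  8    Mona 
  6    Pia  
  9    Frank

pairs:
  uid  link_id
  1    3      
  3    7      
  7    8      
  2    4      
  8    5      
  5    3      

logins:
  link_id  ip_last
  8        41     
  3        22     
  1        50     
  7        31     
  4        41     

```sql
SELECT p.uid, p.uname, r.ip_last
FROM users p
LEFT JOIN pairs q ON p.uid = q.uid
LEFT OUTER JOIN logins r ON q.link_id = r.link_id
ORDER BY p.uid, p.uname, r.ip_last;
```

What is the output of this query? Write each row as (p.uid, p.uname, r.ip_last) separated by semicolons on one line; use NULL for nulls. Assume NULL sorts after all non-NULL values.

(1, Dave, 22); (3, Tom, 31); (6, Pia, NULL); (8, Mona, NULL); (9, Frank, NULL)

Joins associate left-to-right: users LEFT JOIN pairs on uid gives 5 intermediate row(s).
Then LEFT JOIN `logins r` on link_id: each of those 5 rows is kept; rows whose q.link_id has no match in r get NULL for r's columns.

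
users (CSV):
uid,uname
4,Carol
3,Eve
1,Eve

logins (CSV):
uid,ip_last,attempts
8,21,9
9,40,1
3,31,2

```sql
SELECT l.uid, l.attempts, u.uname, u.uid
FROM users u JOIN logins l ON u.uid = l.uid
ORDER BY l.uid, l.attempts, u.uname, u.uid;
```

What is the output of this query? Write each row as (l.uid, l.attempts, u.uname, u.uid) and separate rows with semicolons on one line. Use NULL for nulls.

(3, 2, Eve, 3)

INNER JOIN keeps only pairs where the ON condition holds.
Matching on u.uid = l.uid.
Matched pairs: 1.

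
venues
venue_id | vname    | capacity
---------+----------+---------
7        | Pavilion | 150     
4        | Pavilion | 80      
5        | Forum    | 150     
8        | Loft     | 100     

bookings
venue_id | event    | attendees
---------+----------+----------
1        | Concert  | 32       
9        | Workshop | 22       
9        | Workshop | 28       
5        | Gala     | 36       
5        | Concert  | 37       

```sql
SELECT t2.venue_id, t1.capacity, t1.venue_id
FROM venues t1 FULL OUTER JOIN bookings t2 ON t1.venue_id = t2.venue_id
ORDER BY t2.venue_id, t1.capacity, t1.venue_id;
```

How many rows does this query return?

FULL OUTER JOIN keeps every row from both sides; unmatched rows get NULL for the other side's columns.
Matching on t1.venue_id = t2.venue_id.
Matched pairs: 2; unmatched t1 rows kept: 3; unmatched t2 rows kept: 3.
Total: 2 matched + 6 padded = 8 rows.

8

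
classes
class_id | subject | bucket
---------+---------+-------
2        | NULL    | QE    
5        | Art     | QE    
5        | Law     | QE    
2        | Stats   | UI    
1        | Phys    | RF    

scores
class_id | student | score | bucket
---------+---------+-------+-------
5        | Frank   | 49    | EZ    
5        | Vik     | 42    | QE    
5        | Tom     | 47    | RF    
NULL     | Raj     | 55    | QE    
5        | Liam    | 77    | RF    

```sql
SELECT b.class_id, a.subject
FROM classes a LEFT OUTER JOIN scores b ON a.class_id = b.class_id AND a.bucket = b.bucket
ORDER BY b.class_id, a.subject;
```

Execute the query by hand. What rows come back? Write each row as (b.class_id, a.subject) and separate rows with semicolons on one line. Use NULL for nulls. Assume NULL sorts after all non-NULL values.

(5, Art); (5, Law); (NULL, Phys); (NULL, Stats); (NULL, NULL)

LEFT JOIN keeps every row from `classes`; unmatched rows get NULL for `scores`'s columns.
Matching on a.class_id = b.class_id AND a.bucket = b.bucket. A NULL in a compared column never satisfies the condition.
- a (class_id=2, bucket=QE) has no partner → padded with NULL.
- a (class_id=5, bucket=QE) pairs with 1 row(s) of b.
- a (class_id=5, bucket=QE) pairs with 1 row(s) of b.
- a (class_id=2, bucket=UI) has no partner → padded with NULL.
- a (class_id=1, bucket=RF) has no partner → padded with NULL.
After projecting and ordering:
b.class_id | a.subject
5 | Art
5 | Law
NULL | Phys
NULL | Stats
NULL | NULL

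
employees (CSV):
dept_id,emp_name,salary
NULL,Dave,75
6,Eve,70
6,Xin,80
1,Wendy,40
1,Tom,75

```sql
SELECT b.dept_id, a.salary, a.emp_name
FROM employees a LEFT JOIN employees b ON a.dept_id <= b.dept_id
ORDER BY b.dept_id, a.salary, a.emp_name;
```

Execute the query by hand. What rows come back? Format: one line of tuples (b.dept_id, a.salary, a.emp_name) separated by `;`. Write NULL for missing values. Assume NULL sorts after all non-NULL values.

LEFT JOIN keeps every row from `employees a`; unmatched rows get NULL for `employees b`'s columns.
Matching on a.dept_id <= b.dept_id. A NULL in a compared column never satisfies the condition.
Matched pairs: 12; unmatched a rows kept: 1.

(1, 40, Wendy); (1, 40, Wendy); (1, 75, Tom); (1, 75, Tom); (6, 40, Wendy); (6, 40, Wendy); (6, 70, Eve); (6, 70, Eve); (6, 75, Tom); (6, 75, Tom); (6, 80, Xin); (6, 80, Xin); (NULL, 75, Dave)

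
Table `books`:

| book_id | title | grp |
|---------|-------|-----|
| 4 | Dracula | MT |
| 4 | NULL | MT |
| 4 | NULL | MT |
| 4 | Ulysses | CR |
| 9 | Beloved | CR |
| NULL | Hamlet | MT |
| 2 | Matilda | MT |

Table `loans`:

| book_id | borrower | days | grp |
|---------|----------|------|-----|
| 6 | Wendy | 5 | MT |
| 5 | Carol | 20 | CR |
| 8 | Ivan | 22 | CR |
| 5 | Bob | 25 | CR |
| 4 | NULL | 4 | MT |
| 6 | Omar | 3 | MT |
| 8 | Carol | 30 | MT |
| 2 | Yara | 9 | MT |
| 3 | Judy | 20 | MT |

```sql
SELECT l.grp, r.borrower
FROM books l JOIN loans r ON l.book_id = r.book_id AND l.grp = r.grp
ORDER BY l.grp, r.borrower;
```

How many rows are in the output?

INNER JOIN keeps only pairs where the ON condition holds.
Matching on l.book_id = r.book_id AND l.grp = r.grp. A NULL in a compared column never satisfies the condition.
Matched pairs: 4.
Total: 4 rows.

4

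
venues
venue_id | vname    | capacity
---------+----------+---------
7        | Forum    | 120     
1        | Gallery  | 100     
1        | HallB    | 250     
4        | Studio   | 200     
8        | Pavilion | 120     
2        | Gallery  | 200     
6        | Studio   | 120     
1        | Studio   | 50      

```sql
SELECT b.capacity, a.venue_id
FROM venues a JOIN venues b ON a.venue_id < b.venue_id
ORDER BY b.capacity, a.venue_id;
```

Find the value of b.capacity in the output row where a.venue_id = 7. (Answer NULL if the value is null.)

120

INNER JOIN keeps only pairs where the ON condition holds.
Matching on a.venue_id < b.venue_id.
- a[0] venue_id=7 → 1 match(es) in b → 1 row(s).
- a[1] venue_id=1 → 5 match(es) in b → 5 row(s).
- a[2] venue_id=1 → 5 match(es) in b → 5 row(s).
- a[3] venue_id=4 → 3 match(es) in b → 3 row(s).
- a[4] venue_id=8 → no match; dropped.
- a[5] venue_id=2 → 4 match(es) in b → 4 row(s).
- a[6] venue_id=6 → 2 match(es) in b → 2 row(s).
- a[7] venue_id=1 → 5 match(es) in b → 5 row(s).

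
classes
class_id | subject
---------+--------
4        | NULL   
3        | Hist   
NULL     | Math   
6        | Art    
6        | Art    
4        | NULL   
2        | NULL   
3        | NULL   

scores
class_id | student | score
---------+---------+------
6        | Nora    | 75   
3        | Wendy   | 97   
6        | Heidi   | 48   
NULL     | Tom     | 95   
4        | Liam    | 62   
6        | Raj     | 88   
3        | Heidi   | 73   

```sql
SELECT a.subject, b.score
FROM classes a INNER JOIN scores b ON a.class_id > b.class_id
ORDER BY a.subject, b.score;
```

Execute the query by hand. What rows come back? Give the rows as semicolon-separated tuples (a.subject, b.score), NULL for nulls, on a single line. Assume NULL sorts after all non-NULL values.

(Art, 62); (Art, 62); (Art, 73); (Art, 73); (Art, 97); (Art, 97); (NULL, 73); (NULL, 73); (NULL, 97); (NULL, 97)

INNER JOIN keeps only pairs where the ON condition holds.
Matching on a.class_id > b.class_id. A NULL in a compared column never satisfies the condition.
Matched pairs: 10.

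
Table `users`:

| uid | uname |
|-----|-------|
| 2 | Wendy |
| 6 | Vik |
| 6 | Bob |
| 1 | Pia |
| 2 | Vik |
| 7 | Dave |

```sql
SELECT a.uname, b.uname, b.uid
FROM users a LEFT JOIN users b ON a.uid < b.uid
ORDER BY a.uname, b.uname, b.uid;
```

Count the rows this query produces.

14

LEFT JOIN keeps every row from `users a`; unmatched rows get NULL for `users b`'s columns.
Matching on a.uid < b.uid.
Matched pairs: 13; unmatched a rows kept: 1.
Total: 13 matched + 1 padded = 14 rows.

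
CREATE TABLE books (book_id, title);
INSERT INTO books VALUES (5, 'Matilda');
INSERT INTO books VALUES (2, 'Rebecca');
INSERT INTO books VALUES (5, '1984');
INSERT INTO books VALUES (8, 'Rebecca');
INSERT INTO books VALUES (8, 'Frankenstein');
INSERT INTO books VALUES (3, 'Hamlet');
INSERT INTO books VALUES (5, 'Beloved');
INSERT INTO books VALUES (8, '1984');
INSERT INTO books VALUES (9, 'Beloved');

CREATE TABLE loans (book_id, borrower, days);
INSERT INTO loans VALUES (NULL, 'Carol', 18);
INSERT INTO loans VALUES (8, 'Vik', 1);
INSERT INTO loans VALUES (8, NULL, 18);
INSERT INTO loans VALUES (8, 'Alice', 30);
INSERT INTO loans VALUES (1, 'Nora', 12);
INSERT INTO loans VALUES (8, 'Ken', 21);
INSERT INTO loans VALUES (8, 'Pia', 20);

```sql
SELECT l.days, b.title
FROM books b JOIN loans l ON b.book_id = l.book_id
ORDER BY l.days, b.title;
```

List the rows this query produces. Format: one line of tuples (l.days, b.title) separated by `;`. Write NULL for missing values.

INNER JOIN keeps only pairs where the ON condition holds.
Matching on b.book_id = l.book_id. A NULL in a compared column never satisfies the condition.
- b row (book_id=5): no match → dropped.
- b row (book_id=2): no match → dropped.
- b row (book_id=5): no match → dropped.
- b row (book_id=8): matches 5 l row(s) → 5 output row(s).
- b row (book_id=8): matches 5 l row(s) → 5 output row(s).
- b row (book_id=3): no match → dropped.
- b row (book_id=5): no match → dropped.
- b row (book_id=8): matches 5 l row(s) → 5 output row(s).
- b row (book_id=9): no match → dropped.

(1, 1984); (1, Frankenstein); (1, Rebecca); (18, 1984); (18, Frankenstein); (18, Rebecca); (20, 1984); (20, Frankenstein); (20, Rebecca); (21, 1984); (21, Frankenstein); (21, Rebecca); (30, 1984); (30, Frankenstein); (30, Rebecca)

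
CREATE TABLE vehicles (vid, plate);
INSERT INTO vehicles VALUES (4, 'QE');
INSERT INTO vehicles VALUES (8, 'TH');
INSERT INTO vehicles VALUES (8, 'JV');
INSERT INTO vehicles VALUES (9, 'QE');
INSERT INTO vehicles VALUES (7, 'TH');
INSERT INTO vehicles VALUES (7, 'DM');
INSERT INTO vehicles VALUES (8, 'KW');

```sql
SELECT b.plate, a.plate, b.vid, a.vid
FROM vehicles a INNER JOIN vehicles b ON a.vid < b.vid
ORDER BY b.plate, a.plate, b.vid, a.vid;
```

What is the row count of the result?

INNER JOIN keeps only pairs where the ON condition holds.
Matching on a.vid < b.vid.
- a (vid=4) pairs with 6 row(s) of b.
- a (vid=8) pairs with 1 row(s) of b.
- a (vid=8) pairs with 1 row(s) of b.
- a (vid=9) has no partner → excluded.
- a (vid=7) pairs with 4 row(s) of b.
- a (vid=7) pairs with 4 row(s) of b.
- a (vid=8) pairs with 1 row(s) of b.
Total: 17 rows.

17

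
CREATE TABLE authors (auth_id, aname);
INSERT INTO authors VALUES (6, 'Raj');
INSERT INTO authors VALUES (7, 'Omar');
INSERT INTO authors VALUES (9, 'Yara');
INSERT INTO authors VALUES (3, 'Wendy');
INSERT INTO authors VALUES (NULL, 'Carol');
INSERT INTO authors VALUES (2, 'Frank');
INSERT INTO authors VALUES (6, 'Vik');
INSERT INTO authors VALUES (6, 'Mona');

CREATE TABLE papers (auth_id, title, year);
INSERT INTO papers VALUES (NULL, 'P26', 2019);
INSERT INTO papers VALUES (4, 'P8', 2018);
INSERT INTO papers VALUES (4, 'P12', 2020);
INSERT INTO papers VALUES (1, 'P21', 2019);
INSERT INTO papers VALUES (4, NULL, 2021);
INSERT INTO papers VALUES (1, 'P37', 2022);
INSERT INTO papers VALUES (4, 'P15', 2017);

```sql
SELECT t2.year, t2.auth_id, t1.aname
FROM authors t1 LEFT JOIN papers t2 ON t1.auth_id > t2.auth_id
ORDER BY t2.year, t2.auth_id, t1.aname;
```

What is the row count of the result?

35

LEFT JOIN keeps every row from `authors`; unmatched rows get NULL for `papers`'s columns.
Matching on t1.auth_id > t2.auth_id. A NULL in a compared column never satisfies the condition.
- t1[0] auth_id=6 → 6 match(es) in t2 → 6 row(s).
- t1[1] auth_id=7 → 6 match(es) in t2 → 6 row(s).
- t1[2] auth_id=9 → 6 match(es) in t2 → 6 row(s).
- t1[3] auth_id=3 → 2 match(es) in t2 → 2 row(s).
- t1[4] auth_id=NULL → no match; kept with NULLs on the t2 side.
- t1[5] auth_id=2 → 2 match(es) in t2 → 2 row(s).
- t1[6] auth_id=6 → 6 match(es) in t2 → 6 row(s).
- t1[7] auth_id=6 → 6 match(es) in t2 → 6 row(s).
Total: 34 matched + 1 padded = 35 rows.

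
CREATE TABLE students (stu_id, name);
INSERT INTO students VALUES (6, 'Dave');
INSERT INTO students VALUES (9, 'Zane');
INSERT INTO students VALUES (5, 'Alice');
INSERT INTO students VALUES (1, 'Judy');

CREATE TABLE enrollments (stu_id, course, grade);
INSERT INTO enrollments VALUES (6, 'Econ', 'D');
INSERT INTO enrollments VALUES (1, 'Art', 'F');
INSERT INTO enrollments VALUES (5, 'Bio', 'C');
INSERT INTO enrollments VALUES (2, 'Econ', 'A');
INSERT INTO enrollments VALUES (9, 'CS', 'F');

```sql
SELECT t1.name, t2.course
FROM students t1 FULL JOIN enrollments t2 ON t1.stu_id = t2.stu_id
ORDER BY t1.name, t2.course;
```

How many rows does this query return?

FULL OUTER JOIN keeps every row from both sides; unmatched rows get NULL for the other side's columns.
Matching on t1.stu_id = t2.stu_id.
Matched pairs: 4; unmatched t1 rows kept: 0; unmatched t2 rows kept: 1.
Total: 4 matched + 1 padded = 5 rows.

5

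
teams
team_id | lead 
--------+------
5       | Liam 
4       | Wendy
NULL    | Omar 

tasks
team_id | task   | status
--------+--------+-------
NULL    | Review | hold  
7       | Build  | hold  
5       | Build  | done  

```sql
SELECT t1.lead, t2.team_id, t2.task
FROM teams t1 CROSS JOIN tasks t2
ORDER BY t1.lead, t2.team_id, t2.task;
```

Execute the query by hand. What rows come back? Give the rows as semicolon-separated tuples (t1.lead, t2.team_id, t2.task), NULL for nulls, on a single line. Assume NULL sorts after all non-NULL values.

CROSS JOIN pairs every row of `teams` with every row of `tasks`: 3 × 3 = 9 rows.
After projecting and ordering:
t1.lead | t2.team_id | t2.task
Liam | 5 | Build
Liam | 7 | Build
Liam | NULL | Review
Omar | 5 | Build
Omar | 7 | Build
Omar | NULL | Review
Wendy | 5 | Build
Wendy | 7 | Build
Wendy | NULL | Review

(Liam, 5, Build); (Liam, 7, Build); (Liam, NULL, Review); (Omar, 5, Build); (Omar, 7, Build); (Omar, NULL, Review); (Wendy, 5, Build); (Wendy, 7, Build); (Wendy, NULL, Review)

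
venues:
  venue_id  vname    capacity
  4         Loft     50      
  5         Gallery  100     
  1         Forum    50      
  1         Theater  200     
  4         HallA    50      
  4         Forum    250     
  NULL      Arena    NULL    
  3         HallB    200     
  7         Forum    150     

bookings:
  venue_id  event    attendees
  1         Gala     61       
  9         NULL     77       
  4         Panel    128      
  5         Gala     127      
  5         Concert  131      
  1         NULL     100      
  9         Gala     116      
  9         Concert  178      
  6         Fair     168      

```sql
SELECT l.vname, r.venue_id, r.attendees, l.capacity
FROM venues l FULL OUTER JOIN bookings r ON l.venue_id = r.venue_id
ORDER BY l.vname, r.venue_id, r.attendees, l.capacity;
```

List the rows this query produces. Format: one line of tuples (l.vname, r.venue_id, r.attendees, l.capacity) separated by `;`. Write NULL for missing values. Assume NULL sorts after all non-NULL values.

FULL OUTER JOIN keeps every row from both sides; unmatched rows get NULL for the other side's columns.
Matching on l.venue_id = r.venue_id. A NULL in a compared column never satisfies the condition.
Matched pairs: 9; unmatched l rows kept: 3; unmatched r rows kept: 4.

(Arena, NULL, NULL, NULL); (Forum, 1, 61, 50); (Forum, 1, 100, 50); (Forum, 4, 128, 250); (Forum, NULL, NULL, 150); (Gallery, 5, 127, 100); (Gallery, 5, 131, 100); (HallA, 4, 128, 50); (HallB, NULL, NULL, 200); (Loft, 4, 128, 50); (Theater, 1, 61, 200); (Theater, 1, 100, 200); (NULL, 6, 168, NULL); (NULL, 9, 77, NULL); (NULL, 9, 116, NULL); (NULL, 9, 178, NULL)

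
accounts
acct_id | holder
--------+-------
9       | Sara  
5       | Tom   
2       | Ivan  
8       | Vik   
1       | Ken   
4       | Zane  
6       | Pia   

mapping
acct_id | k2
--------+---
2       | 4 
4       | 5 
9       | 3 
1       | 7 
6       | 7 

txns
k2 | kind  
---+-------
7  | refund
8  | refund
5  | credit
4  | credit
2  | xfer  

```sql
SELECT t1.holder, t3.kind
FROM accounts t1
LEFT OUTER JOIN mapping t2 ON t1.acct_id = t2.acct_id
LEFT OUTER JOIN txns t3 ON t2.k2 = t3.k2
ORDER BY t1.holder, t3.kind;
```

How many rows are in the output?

7

Step 1 — t1 LEFT JOIN t2 on acct_id → 7 row(s).
Then LEFT JOIN `txns t3` on k2: each of those 7 rows is kept; rows whose t2.k2 has no match in t3 get NULL for t3's columns.
Result: 7 row(s).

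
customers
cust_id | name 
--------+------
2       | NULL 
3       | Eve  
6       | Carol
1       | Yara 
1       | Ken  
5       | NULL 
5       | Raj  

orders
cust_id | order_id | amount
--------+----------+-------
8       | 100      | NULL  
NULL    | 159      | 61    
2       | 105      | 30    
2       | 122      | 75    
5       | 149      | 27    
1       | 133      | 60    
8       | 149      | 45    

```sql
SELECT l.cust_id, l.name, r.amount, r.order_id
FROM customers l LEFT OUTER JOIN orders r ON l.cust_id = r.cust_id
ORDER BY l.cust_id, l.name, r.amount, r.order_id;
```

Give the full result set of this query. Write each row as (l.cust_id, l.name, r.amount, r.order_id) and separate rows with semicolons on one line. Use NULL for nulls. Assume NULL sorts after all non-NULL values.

(1, Ken, 60, 133); (1, Yara, 60, 133); (2, NULL, 30, 105); (2, NULL, 75, 122); (3, Eve, NULL, NULL); (5, Raj, 27, 149); (5, NULL, 27, 149); (6, Carol, NULL, NULL)

LEFT JOIN keeps every row from `customers`; unmatched rows get NULL for `orders`'s columns.
Matching on l.cust_id = r.cust_id. A NULL in a compared column never satisfies the condition.
Matched pairs: 6; unmatched l rows kept: 2.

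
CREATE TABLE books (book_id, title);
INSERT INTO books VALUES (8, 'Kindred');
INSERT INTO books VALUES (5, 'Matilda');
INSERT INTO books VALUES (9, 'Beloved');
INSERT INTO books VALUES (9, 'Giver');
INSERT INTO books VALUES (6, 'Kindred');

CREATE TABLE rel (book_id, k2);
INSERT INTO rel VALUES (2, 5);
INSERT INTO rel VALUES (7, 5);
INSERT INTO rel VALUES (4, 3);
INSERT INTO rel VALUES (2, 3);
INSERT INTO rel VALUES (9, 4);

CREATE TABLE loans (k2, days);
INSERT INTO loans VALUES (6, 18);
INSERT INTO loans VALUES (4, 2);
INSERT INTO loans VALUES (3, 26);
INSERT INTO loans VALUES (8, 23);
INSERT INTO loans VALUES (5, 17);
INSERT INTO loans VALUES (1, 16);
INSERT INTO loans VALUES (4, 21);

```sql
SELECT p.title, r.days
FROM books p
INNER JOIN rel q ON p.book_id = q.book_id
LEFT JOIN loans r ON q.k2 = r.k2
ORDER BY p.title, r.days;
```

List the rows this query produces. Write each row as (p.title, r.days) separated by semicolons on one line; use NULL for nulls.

(Beloved, 2); (Beloved, 21); (Giver, 2); (Giver, 21)

Step 1 — p INNER JOIN q on book_id → 2 row(s).
Then LEFT JOIN `loans r` on k2: each of those 2 rows is kept; rows whose q.k2 has no match in r get NULL for r's columns.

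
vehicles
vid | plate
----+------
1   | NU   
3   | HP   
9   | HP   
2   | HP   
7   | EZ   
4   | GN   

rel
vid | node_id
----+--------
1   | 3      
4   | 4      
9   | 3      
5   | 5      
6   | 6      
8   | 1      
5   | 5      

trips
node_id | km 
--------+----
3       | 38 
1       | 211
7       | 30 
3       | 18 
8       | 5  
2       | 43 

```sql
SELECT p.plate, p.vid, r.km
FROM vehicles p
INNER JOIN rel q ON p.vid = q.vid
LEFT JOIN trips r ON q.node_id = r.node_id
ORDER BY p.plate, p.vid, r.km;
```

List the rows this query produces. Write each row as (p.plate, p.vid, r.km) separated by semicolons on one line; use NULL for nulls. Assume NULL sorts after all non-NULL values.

(GN, 4, NULL); (HP, 9, 18); (HP, 9, 38); (NU, 1, 18); (NU, 1, 38)

Evaluate left to right. First `vehicles p INNER JOIN rel q` on vid: 3 row(s).
Then LEFT JOIN `trips r` on node_id: each of those 3 rows is kept; rows whose q.node_id has no match in r get NULL for r's columns.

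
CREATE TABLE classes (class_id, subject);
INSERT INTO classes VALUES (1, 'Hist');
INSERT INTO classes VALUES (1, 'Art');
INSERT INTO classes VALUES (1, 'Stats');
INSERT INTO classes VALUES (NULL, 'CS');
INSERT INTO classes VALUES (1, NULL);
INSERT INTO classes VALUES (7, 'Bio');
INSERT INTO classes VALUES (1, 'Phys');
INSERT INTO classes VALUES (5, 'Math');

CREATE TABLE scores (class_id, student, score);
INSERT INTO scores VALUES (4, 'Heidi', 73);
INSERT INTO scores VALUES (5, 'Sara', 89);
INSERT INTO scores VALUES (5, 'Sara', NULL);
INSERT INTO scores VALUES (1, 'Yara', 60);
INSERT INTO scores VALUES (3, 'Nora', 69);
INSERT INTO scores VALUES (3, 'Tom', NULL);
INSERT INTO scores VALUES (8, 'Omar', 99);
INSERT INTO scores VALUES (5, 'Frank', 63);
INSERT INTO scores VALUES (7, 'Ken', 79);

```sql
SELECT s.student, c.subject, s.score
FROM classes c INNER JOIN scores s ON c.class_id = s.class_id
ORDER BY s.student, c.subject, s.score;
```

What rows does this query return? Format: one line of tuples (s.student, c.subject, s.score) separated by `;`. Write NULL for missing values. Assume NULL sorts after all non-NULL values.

INNER JOIN keeps only pairs where the ON condition holds.
Matching on c.class_id = s.class_id. A NULL in a compared column never satisfies the condition.
- c row (class_id=1): matches 1 s row(s) → 1 output row(s).
- c row (class_id=1): matches 1 s row(s) → 1 output row(s).
- c row (class_id=1): matches 1 s row(s) → 1 output row(s).
- c row (class_id=NULL): no match → dropped.
- c row (class_id=1): matches 1 s row(s) → 1 output row(s).
- c row (class_id=7): matches 1 s row(s) → 1 output row(s).
- c row (class_id=1): matches 1 s row(s) → 1 output row(s).
- c row (class_id=5): matches 3 s row(s) → 3 output row(s).
After projecting and ordering:
s.student | c.subject | s.score
Frank | Math | 63
Ken | Bio | 79
Sara | Math | 89
Sara | Math | NULL
Yara | Art | 60
Yara | Hist | 60
Yara | Phys | 60
Yara | Stats | 60
Yara | NULL | 60

(Frank, Math, 63); (Ken, Bio, 79); (Sara, Math, 89); (Sara, Math, NULL); (Yara, Art, 60); (Yara, Hist, 60); (Yara, Phys, 60); (Yara, Stats, 60); (Yara, NULL, 60)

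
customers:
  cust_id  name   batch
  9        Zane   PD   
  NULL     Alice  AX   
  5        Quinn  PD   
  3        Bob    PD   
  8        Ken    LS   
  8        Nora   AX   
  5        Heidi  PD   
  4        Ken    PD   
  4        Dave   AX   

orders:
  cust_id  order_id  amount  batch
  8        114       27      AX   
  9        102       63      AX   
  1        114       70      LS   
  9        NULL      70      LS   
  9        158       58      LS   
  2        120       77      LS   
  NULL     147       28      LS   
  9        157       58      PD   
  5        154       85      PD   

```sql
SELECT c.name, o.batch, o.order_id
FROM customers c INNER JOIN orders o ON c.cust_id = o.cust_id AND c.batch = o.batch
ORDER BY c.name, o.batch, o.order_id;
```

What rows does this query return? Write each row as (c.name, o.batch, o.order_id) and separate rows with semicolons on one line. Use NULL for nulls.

INNER JOIN keeps only pairs where the ON condition holds.
Matching on c.cust_id = o.cust_id AND c.batch = o.batch. A NULL in a compared column never satisfies the condition.
- cust_id=9, batch=PD: 1 matching o row(s), so 1 row(s) emitted.
- cust_id=NULL, batch=AX: no matching o row, dropped.
- cust_id=5, batch=PD: 1 matching o row(s), so 1 row(s) emitted.
- cust_id=3, batch=PD: no matching o row, dropped.
- cust_id=8, batch=LS: no matching o row, dropped.
- cust_id=8, batch=AX: 1 matching o row(s), so 1 row(s) emitted.
- cust_id=5, batch=PD: 1 matching o row(s), so 1 row(s) emitted.
- cust_id=4, batch=PD: no matching o row, dropped.
- cust_id=4, batch=AX: no matching o row, dropped.
After projecting and ordering:
c.name | o.batch | o.order_id
Heidi | PD | 154
Nora | AX | 114
Quinn | PD | 154
Zane | PD | 157

(Heidi, PD, 154); (Nora, AX, 114); (Quinn, PD, 154); (Zane, PD, 157)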